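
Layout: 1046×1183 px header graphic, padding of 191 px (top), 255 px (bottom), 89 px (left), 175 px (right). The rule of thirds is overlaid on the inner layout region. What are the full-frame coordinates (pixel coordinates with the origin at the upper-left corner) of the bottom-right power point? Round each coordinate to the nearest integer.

(610, 682)

Content width = 1046 − 89 − 175 = 782 px; content height = 1183 − 191 − 255 = 737 px.
Bottom-right is two-thirds across and two-thirds down within the inner layout region.
x = 89 + 2 × 782/3 = 89 + 521.33 ≈ 610
y = 191 + 2 × 737/3 = 191 + 491.33 ≈ 682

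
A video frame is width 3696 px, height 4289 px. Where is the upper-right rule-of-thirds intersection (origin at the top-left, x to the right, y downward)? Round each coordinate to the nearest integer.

(2464, 1430)

The upper-right point sits two-thirds of the way across and one-third of the way down.
x = 2 × 3696/3 ≈ 2464; y = 1 × 4289/3 ≈ 1430.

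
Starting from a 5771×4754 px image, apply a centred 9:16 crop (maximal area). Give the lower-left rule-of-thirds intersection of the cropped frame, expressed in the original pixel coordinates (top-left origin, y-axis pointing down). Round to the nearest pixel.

x = 2440 px, y = 3169 px

5771/4754 > 9/16, so the 9:16 crop keeps the full height 4754 and trims width to 4754 × 9/16 = 2674.12 px.
Left offset = (5771 − 2674.12)/2 = 1548.44 px; top offset = 0.
Lower-left is one-third across and two-thirds down within the crop:
x = 1548.44 + 1 × 2674.12/3 ≈ 2440; y = 0.00 + 2 × 4754.00/3 ≈ 3169.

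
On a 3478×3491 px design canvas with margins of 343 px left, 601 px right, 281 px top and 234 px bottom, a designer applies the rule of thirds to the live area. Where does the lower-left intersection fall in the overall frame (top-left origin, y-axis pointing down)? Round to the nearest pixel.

x = 1188 px, y = 2265 px

Content width = 3478 − 343 − 601 = 2534 px; content height = 3491 − 281 − 234 = 2976 px.
Lower-left is one-third across and two-thirds down within the live area.
x = 343 + 1 × 2534/3 = 343 + 844.67 ≈ 1188
y = 281 + 2 × 2976/3 = 281 + 1984.00 ≈ 2265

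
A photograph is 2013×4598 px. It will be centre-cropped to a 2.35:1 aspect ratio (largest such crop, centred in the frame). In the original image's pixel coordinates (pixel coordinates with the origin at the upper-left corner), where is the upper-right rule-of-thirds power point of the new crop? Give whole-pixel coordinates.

2013/4598 < 2.35/1, so the 2.35:1 crop keeps the full width 2013 and trims height to 2013 × 1/2.35 = 856.60 px.
Top offset = (4598 − 856.60)/2 = 1870.70 px; left offset = 0.
Upper-right is two-thirds across and one-third down within the crop:
x = 0.00 + 2 × 2013.00/3 ≈ 1342; y = 1870.70 + 1 × 856.60/3 ≈ 2156.

x = 1342 px, y = 2156 px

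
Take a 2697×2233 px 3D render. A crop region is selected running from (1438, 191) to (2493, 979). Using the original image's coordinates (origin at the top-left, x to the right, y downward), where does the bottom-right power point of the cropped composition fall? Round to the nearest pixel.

x = 2141 px, y = 716 px

Crop width = 2493 − 1438 = 1055 px; one third is 351.67 px.
Crop height = 979 − 191 = 788 px; one third is 262.67 px.
The bottom-right point is two-thirds across and two-thirds down within the crop:
x = 1438 + 2 × 351.67 ≈ 2141; y = 191 + 2 × 262.67 ≈ 716.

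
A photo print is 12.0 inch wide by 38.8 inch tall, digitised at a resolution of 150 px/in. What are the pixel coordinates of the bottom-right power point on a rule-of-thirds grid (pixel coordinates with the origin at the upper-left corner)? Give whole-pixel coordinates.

(1200, 3880)

In pixels the canvas is 12.0 × 150 = 1800 wide and 38.8 × 150 = 5820 tall.
The bottom-right point is two-thirds across and two-thirds down:
x = 2 × 1800/3 ≈ 1200; y = 2 × 5820/3 ≈ 3880.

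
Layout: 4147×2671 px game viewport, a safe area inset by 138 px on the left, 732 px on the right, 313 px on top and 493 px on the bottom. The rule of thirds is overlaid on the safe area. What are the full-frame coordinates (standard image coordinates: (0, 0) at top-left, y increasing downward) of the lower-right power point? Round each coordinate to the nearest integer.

x = 2323 px, y = 1556 px

Content width = 4147 − 138 − 732 = 3277 px; content height = 2671 − 313 − 493 = 1865 px.
Lower-right is two-thirds across and two-thirds down within the safe area.
x = 138 + 2 × 3277/3 = 138 + 2184.67 ≈ 2323
y = 313 + 2 × 1865/3 = 313 + 1243.33 ≈ 1556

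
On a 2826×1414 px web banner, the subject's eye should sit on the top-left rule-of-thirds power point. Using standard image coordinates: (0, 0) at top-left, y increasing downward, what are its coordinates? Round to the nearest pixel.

The top-left point sits one-third of the way across and one-third of the way down.
x = 1 × 2826/3 ≈ 942; y = 1 × 1414/3 ≈ 471.

(942, 471)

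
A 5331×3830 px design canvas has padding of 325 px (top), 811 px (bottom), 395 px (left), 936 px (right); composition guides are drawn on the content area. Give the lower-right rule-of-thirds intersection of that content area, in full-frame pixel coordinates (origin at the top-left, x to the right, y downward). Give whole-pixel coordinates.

Content width = 5331 − 395 − 936 = 4000 px; content height = 3830 − 325 − 811 = 2694 px.
Lower-right is two-thirds across and two-thirds down within the content area.
x = 395 + 2 × 4000/3 = 395 + 2666.67 ≈ 3062
y = 325 + 2 × 2694/3 = 325 + 1796.00 ≈ 2121

x = 3062 px, y = 2121 px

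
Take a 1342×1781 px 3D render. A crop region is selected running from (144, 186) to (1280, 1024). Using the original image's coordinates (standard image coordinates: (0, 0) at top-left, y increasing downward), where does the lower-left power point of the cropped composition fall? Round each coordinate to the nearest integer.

Crop width = 1280 − 144 = 1136 px; one third is 378.67 px.
Crop height = 1024 − 186 = 838 px; one third is 279.33 px.
The lower-left point is one-third across and two-thirds down within the crop:
x = 144 + 1 × 378.67 ≈ 523; y = 186 + 2 × 279.33 ≈ 745.

(523, 745)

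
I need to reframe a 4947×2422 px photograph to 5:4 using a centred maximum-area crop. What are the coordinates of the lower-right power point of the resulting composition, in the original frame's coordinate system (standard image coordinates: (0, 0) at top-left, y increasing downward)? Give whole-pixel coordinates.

4947/2422 > 5/4, so the 5:4 crop keeps the full height 2422 and trims width to 2422 × 5/4 = 3027.50 px.
Left offset = (4947 − 3027.50)/2 = 959.75 px; top offset = 0.
Lower-right is two-thirds across and two-thirds down within the crop:
x = 959.75 + 2 × 3027.50/3 ≈ 2978; y = 0.00 + 2 × 2422.00/3 ≈ 1615.

x = 2978 px, y = 1615 px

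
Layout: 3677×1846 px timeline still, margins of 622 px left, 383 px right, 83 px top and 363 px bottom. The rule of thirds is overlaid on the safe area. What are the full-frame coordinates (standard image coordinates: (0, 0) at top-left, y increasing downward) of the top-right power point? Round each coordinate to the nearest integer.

Content width = 3677 − 622 − 383 = 2672 px; content height = 1846 − 83 − 363 = 1400 px.
Top-right is two-thirds across and one-third down within the safe area.
x = 622 + 2 × 2672/3 = 622 + 1781.33 ≈ 2403
y = 83 + 1 × 1400/3 = 83 + 466.67 ≈ 550

x = 2403 px, y = 550 px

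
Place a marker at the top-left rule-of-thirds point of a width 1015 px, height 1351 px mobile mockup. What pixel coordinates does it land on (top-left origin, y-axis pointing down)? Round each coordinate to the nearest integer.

(338, 450)

The top-left point sits one-third of the way across and one-third of the way down.
x = 1 × 1015/3 ≈ 338; y = 1 × 1351/3 ≈ 450.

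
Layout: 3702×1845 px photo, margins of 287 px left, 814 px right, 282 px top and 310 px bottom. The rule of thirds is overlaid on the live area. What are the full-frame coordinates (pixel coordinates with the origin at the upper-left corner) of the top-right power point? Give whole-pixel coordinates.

Content width = 3702 − 287 − 814 = 2601 px; content height = 1845 − 282 − 310 = 1253 px.
Top-right is two-thirds across and one-third down within the live area.
x = 287 + 2 × 2601/3 = 287 + 1734.00 ≈ 2021
y = 282 + 1 × 1253/3 = 282 + 417.67 ≈ 700

(2021, 700)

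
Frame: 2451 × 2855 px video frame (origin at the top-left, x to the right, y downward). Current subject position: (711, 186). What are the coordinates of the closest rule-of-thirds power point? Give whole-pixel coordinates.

x = 817 px, y = 952 px

Third lines: x ∈ {817, 1634}, y ∈ {952, 1903}.
711 is closer to x = 817; 186 is closer to y = 952.
So the nearest intersection is the upper-left power point.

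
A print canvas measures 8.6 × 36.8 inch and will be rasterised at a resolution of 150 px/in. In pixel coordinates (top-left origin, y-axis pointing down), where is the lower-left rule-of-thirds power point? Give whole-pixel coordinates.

(430, 3680)

In pixels the canvas is 8.6 × 150 = 1290 wide and 36.8 × 150 = 5520 tall.
The lower-left point is one-third across and two-thirds down:
x = 1 × 1290/3 ≈ 430; y = 2 × 5520/3 ≈ 3680.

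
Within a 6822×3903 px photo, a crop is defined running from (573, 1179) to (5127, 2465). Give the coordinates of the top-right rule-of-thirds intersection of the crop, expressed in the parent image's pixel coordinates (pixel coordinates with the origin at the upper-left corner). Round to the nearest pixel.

Crop width = 5127 − 573 = 4554 px; one third is 1518.00 px.
Crop height = 2465 − 1179 = 1286 px; one third is 428.67 px.
The top-right point is two-thirds across and one-third down within the crop:
x = 573 + 2 × 1518.00 ≈ 3609; y = 1179 + 1 × 428.67 ≈ 1608.

(3609, 1608)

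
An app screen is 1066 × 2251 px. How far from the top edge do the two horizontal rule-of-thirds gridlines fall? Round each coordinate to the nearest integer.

y = 750 px and y = 1501 px

2251 / 3 = 750.33, so the horizontal lines sit at one and two thirds of 2251.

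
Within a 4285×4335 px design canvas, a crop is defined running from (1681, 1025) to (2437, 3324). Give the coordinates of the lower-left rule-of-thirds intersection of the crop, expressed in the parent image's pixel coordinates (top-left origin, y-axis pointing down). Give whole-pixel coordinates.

x = 1933 px, y = 2558 px

Crop width = 2437 − 1681 = 756 px; one third is 252.00 px.
Crop height = 3324 − 1025 = 2299 px; one third is 766.33 px.
The lower-left point is one-third across and two-thirds down within the crop:
x = 1681 + 1 × 252.00 ≈ 1933; y = 1025 + 2 × 766.33 ≈ 2558.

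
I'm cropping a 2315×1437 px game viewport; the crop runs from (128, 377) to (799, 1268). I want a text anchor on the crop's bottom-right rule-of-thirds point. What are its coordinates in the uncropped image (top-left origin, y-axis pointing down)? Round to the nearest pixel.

(575, 971)

Crop width = 799 − 128 = 671 px; one third is 223.67 px.
Crop height = 1268 − 377 = 891 px; one third is 297.00 px.
The bottom-right point is two-thirds across and two-thirds down within the crop:
x = 128 + 2 × 223.67 ≈ 575; y = 377 + 2 × 297.00 ≈ 971.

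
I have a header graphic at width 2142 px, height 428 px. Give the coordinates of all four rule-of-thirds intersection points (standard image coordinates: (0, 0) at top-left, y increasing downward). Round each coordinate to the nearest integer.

(714, 143), (1428, 143), (714, 285), (1428, 285)

One third of 2142 is 714; one third of 428 is 142.67.
Vertical third lines at x = 714 and x = 1428; horizontal third lines at y = 143 and y = 285.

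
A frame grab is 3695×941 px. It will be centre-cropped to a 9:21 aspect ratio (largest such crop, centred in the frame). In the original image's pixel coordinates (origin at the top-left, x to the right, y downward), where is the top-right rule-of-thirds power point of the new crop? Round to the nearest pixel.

(1915, 314)

3695/941 > 9/21, so the 9:21 crop keeps the full height 941 and trims width to 941 × 9/21 = 403.29 px.
Left offset = (3695 − 403.29)/2 = 1645.86 px; top offset = 0.
Top-right is two-thirds across and one-third down within the crop:
x = 1645.86 + 2 × 403.29/3 ≈ 1915; y = 0.00 + 1 × 941.00/3 ≈ 314.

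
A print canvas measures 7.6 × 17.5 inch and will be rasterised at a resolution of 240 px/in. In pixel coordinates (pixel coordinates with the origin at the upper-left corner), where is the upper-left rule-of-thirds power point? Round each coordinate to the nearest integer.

(608, 1400)

In pixels the canvas is 7.6 × 240 = 1824 wide and 17.5 × 240 = 4200 tall.
The upper-left point is one-third across and one-third down:
x = 1 × 1824/3 ≈ 608; y = 1 × 4200/3 ≈ 1400.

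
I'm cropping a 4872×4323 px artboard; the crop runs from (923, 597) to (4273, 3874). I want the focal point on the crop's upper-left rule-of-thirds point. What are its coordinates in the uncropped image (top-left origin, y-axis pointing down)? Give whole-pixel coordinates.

(2040, 1689)

Crop width = 4273 − 923 = 3350 px; one third is 1116.67 px.
Crop height = 3874 − 597 = 3277 px; one third is 1092.33 px.
The upper-left point is one-third across and one-third down within the crop:
x = 923 + 1 × 1116.67 ≈ 2040; y = 597 + 1 × 1092.33 ≈ 1689.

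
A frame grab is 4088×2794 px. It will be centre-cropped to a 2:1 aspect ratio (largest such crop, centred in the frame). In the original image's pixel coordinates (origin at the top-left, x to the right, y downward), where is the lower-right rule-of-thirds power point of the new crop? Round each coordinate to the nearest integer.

(2725, 1738)

4088/2794 < 2/1, so the 2:1 crop keeps the full width 4088 and trims height to 4088 × 1/2 = 2044.00 px.
Top offset = (2794 − 2044.00)/2 = 375.00 px; left offset = 0.
Lower-right is two-thirds across and two-thirds down within the crop:
x = 0.00 + 2 × 4088.00/3 ≈ 2725; y = 375.00 + 2 × 2044.00/3 ≈ 1738.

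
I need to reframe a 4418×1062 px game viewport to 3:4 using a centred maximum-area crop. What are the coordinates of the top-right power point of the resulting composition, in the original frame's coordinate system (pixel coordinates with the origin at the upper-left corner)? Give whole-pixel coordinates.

(2342, 354)

4418/1062 > 3/4, so the 3:4 crop keeps the full height 1062 and trims width to 1062 × 3/4 = 796.50 px.
Left offset = (4418 − 796.50)/2 = 1810.75 px; top offset = 0.
Top-right is two-thirds across and one-third down within the crop:
x = 1810.75 + 2 × 796.50/3 ≈ 2342; y = 0.00 + 1 × 1062.00/3 ≈ 354.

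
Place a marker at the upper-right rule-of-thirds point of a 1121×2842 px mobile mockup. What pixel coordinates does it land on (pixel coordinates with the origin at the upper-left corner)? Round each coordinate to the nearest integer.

The upper-right point sits two-thirds of the way across and one-third of the way down.
x = 2 × 1121/3 ≈ 747; y = 1 × 2842/3 ≈ 947.

(747, 947)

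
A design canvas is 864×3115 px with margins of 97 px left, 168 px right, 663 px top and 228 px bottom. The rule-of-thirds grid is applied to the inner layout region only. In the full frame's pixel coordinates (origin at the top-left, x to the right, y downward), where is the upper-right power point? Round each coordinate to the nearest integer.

Content width = 864 − 97 − 168 = 599 px; content height = 3115 − 663 − 228 = 2224 px.
Upper-right is two-thirds across and one-third down within the inner layout region.
x = 97 + 2 × 599/3 = 97 + 399.33 ≈ 496
y = 663 + 1 × 2224/3 = 663 + 741.33 ≈ 1404

x = 496 px, y = 1404 px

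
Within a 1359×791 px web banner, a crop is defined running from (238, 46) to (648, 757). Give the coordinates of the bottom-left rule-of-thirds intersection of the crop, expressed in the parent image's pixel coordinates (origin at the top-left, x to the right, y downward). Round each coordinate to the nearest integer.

Crop width = 648 − 238 = 410 px; one third is 136.67 px.
Crop height = 757 − 46 = 711 px; one third is 237.00 px.
The bottom-left point is one-third across and two-thirds down within the crop:
x = 238 + 1 × 136.67 ≈ 375; y = 46 + 2 × 237.00 ≈ 520.

(375, 520)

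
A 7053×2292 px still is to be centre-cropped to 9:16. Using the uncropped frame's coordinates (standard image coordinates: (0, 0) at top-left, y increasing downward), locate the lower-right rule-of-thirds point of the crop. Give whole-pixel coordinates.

(3741, 1528)

7053/2292 > 9/16, so the 9:16 crop keeps the full height 2292 and trims width to 2292 × 9/16 = 1289.25 px.
Left offset = (7053 − 1289.25)/2 = 2881.88 px; top offset = 0.
Lower-right is two-thirds across and two-thirds down within the crop:
x = 2881.88 + 2 × 1289.25/3 ≈ 3741; y = 0.00 + 2 × 2292.00/3 ≈ 1528.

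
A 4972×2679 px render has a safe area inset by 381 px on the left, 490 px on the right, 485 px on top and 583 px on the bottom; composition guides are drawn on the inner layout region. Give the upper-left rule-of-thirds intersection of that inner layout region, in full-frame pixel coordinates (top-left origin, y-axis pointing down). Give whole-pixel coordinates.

x = 1748 px, y = 1022 px

Content width = 4972 − 381 − 490 = 4101 px; content height = 2679 − 485 − 583 = 1611 px.
Upper-left is one-third across and one-third down within the inner layout region.
x = 381 + 1 × 4101/3 = 381 + 1367.00 ≈ 1748
y = 485 + 1 × 1611/3 = 485 + 537.00 ≈ 1022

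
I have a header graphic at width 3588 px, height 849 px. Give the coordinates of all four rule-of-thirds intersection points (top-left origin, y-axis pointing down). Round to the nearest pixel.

One third of 3588 is 1196; one third of 849 is 283.
Vertical third lines at x = 1196 and x = 2392; horizontal third lines at y = 283 and y = 566.

(1196, 283), (2392, 283), (1196, 566), (2392, 566)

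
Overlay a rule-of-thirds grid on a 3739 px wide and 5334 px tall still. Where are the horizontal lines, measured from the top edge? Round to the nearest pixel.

5334 / 3 = 1778, so the horizontal lines sit at one and two thirds of 5334.

y = 1778 px and y = 3556 px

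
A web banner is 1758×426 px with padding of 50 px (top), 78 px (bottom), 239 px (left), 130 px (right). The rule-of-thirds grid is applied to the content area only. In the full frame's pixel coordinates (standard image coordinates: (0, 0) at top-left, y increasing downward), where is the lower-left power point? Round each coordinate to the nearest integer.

x = 702 px, y = 249 px

Content width = 1758 − 239 − 130 = 1389 px; content height = 426 − 50 − 78 = 298 px.
Lower-left is one-third across and two-thirds down within the content area.
x = 239 + 1 × 1389/3 = 239 + 463.00 ≈ 702
y = 50 + 2 × 298/3 = 50 + 198.67 ≈ 249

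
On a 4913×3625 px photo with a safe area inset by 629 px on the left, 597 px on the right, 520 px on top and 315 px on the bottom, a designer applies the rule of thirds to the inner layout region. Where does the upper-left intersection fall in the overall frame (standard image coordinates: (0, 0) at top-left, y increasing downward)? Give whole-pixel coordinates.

(1858, 1450)

Content width = 4913 − 629 − 597 = 3687 px; content height = 3625 − 520 − 315 = 2790 px.
Upper-left is one-third across and one-third down within the inner layout region.
x = 629 + 1 × 3687/3 = 629 + 1229.00 ≈ 1858
y = 520 + 1 × 2790/3 = 520 + 930.00 ≈ 1450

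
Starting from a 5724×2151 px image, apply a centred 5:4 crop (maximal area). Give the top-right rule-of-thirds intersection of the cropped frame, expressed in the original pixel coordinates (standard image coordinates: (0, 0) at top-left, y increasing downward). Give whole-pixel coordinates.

5724/2151 > 5/4, so the 5:4 crop keeps the full height 2151 and trims width to 2151 × 5/4 = 2688.75 px.
Left offset = (5724 − 2688.75)/2 = 1517.62 px; top offset = 0.
Top-right is two-thirds across and one-third down within the crop:
x = 1517.62 + 2 × 2688.75/3 ≈ 3310; y = 0.00 + 1 × 2151.00/3 ≈ 717.

x = 3310 px, y = 717 px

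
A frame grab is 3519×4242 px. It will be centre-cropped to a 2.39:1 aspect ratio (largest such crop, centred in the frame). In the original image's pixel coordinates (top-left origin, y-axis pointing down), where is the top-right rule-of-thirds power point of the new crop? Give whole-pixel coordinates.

3519/4242 < 2.39/1, so the 2.39:1 crop keeps the full width 3519 and trims height to 3519 × 1/2.39 = 1472.38 px.
Top offset = (4242 − 1472.38)/2 = 1384.81 px; left offset = 0.
Top-right is two-thirds across and one-third down within the crop:
x = 0.00 + 2 × 3519.00/3 ≈ 2346; y = 1384.81 + 1 × 1472.38/3 ≈ 1876.

(2346, 1876)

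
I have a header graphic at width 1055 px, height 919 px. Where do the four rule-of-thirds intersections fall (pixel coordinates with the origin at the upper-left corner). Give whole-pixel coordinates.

(352, 306), (703, 306), (352, 613), (703, 613)

One third of 1055 is 351.67; one third of 919 is 306.33.
Vertical third lines at x = 352 and x = 703; horizontal third lines at y = 306 and y = 613.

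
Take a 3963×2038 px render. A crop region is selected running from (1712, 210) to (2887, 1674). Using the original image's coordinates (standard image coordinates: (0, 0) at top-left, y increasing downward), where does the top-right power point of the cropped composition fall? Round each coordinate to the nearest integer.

x = 2495 px, y = 698 px

Crop width = 2887 − 1712 = 1175 px; one third is 391.67 px.
Crop height = 1674 − 210 = 1464 px; one third is 488.00 px.
The top-right point is two-thirds across and one-third down within the crop:
x = 1712 + 2 × 391.67 ≈ 2495; y = 210 + 1 × 488.00 ≈ 698.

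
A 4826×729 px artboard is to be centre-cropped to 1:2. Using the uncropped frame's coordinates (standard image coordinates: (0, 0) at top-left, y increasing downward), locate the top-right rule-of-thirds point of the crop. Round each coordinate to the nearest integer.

4826/729 > 1/2, so the 1:2 crop keeps the full height 729 and trims width to 729 × 1/2 = 364.50 px.
Left offset = (4826 − 364.50)/2 = 2230.75 px; top offset = 0.
Top-right is two-thirds across and one-third down within the crop:
x = 2230.75 + 2 × 364.50/3 ≈ 2474; y = 0.00 + 1 × 729.00/3 ≈ 243.

(2474, 243)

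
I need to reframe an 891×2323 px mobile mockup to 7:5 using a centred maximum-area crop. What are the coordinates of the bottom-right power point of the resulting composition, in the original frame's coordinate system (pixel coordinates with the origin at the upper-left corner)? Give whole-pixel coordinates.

x = 594 px, y = 1268 px

891/2323 < 7/5, so the 7:5 crop keeps the full width 891 and trims height to 891 × 5/7 = 636.43 px.
Top offset = (2323 − 636.43)/2 = 843.29 px; left offset = 0.
Bottom-right is two-thirds across and two-thirds down within the crop:
x = 0.00 + 2 × 891.00/3 ≈ 594; y = 843.29 + 2 × 636.43/3 ≈ 1268.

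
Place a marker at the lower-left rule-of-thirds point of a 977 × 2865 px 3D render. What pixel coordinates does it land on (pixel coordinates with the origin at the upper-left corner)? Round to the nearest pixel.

The lower-left point sits one-third of the way across and two-thirds of the way down.
x = 1 × 977/3 ≈ 326; y = 2 × 2865/3 ≈ 1910.

x = 326 px, y = 1910 px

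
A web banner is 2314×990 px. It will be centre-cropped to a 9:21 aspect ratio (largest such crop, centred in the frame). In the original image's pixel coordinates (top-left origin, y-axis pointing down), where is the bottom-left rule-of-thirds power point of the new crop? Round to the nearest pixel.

x = 1086 px, y = 660 px

2314/990 > 9/21, so the 9:21 crop keeps the full height 990 and trims width to 990 × 9/21 = 424.29 px.
Left offset = (2314 − 424.29)/2 = 944.86 px; top offset = 0.
Bottom-left is one-third across and two-thirds down within the crop:
x = 944.86 + 1 × 424.29/3 ≈ 1086; y = 0.00 + 2 × 990.00/3 ≈ 660.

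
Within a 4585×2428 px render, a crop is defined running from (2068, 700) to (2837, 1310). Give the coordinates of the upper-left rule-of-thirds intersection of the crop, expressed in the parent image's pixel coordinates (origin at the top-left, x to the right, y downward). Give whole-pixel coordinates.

x = 2324 px, y = 903 px

Crop width = 2837 − 2068 = 769 px; one third is 256.33 px.
Crop height = 1310 − 700 = 610 px; one third is 203.33 px.
The upper-left point is one-third across and one-third down within the crop:
x = 2068 + 1 × 256.33 ≈ 2324; y = 700 + 1 × 203.33 ≈ 903.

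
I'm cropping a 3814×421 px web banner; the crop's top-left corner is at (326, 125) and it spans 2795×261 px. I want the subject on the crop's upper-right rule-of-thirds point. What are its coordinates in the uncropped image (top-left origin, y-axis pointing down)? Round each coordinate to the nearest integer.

(2189, 212)

One third of the crop width 2795 is 931.67 px.
One third of the crop height 261 is 87.00 px.
The upper-right point is two-thirds across and one-third down within the crop:
x = 326 + 2 × 931.67 ≈ 2189; y = 125 + 1 × 87.00 ≈ 212.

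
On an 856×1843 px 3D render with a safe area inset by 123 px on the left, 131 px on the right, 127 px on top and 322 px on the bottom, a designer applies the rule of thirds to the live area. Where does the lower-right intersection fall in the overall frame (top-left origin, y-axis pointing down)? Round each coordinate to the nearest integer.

Content width = 856 − 123 − 131 = 602 px; content height = 1843 − 127 − 322 = 1394 px.
Lower-right is two-thirds across and two-thirds down within the live area.
x = 123 + 2 × 602/3 = 123 + 401.33 ≈ 524
y = 127 + 2 × 1394/3 = 127 + 929.33 ≈ 1056

x = 524 px, y = 1056 px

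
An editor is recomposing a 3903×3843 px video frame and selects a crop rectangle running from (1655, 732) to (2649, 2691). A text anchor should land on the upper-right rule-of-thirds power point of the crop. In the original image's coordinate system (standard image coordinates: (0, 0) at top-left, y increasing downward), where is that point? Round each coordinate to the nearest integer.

x = 2318 px, y = 1385 px

Crop width = 2649 − 1655 = 994 px; one third is 331.33 px.
Crop height = 2691 − 732 = 1959 px; one third is 653.00 px.
The upper-right point is two-thirds across and one-third down within the crop:
x = 1655 + 2 × 331.33 ≈ 2318; y = 732 + 1 × 653.00 ≈ 1385.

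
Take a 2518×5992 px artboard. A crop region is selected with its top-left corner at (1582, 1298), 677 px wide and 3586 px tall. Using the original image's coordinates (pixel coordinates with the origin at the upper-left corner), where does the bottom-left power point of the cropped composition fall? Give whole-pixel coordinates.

x = 1808 px, y = 3689 px

One third of the crop width 677 is 225.67 px.
One third of the crop height 3586 is 1195.33 px.
The bottom-left point is one-third across and two-thirds down within the crop:
x = 1582 + 1 × 225.67 ≈ 1808; y = 1298 + 2 × 1195.33 ≈ 3689.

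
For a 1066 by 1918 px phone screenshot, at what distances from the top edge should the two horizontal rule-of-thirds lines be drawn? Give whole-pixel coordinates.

639 px and 1279 px

1918 / 3 = 639.33, so the horizontal lines sit at one and two thirds of 1918.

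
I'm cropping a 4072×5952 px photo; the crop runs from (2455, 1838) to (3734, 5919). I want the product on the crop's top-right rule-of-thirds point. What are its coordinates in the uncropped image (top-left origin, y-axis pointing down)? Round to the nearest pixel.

(3308, 3198)

Crop width = 3734 − 2455 = 1279 px; one third is 426.33 px.
Crop height = 5919 − 1838 = 4081 px; one third is 1360.33 px.
The top-right point is two-thirds across and one-third down within the crop:
x = 2455 + 2 × 426.33 ≈ 3308; y = 1838 + 1 × 1360.33 ≈ 3198.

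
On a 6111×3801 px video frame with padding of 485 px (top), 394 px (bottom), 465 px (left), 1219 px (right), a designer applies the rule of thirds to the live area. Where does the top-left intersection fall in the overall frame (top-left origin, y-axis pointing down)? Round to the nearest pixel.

(1941, 1459)

Content width = 6111 − 465 − 1219 = 4427 px; content height = 3801 − 485 − 394 = 2922 px.
Top-left is one-third across and one-third down within the live area.
x = 465 + 1 × 4427/3 = 465 + 1475.67 ≈ 1941
y = 485 + 1 × 2922/3 = 485 + 974.00 ≈ 1459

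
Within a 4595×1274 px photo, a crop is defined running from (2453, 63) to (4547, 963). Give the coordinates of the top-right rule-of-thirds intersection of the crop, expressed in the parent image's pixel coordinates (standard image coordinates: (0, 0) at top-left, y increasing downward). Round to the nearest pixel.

x = 3849 px, y = 363 px

Crop width = 4547 − 2453 = 2094 px; one third is 698.00 px.
Crop height = 963 − 63 = 900 px; one third is 300.00 px.
The top-right point is two-thirds across and one-third down within the crop:
x = 2453 + 2 × 698.00 ≈ 3849; y = 63 + 1 × 300.00 ≈ 363.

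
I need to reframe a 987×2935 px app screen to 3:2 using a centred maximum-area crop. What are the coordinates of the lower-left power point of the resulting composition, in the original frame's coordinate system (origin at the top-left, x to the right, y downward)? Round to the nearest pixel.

987/2935 < 3/2, so the 3:2 crop keeps the full width 987 and trims height to 987 × 2/3 = 658.00 px.
Top offset = (2935 − 658.00)/2 = 1138.50 px; left offset = 0.
Lower-left is one-third across and two-thirds down within the crop:
x = 0.00 + 1 × 987.00/3 ≈ 329; y = 1138.50 + 2 × 658.00/3 ≈ 1577.

(329, 1577)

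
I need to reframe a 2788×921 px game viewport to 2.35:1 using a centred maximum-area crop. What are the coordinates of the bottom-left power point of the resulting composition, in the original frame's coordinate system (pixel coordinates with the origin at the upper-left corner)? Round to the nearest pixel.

2788/921 > 2.35/1, so the 2.35:1 crop keeps the full height 921 and trims width to 921 × 2.35/1 = 2164.35 px.
Left offset = (2788 − 2164.35)/2 = 311.83 px; top offset = 0.
Bottom-left is one-third across and two-thirds down within the crop:
x = 311.83 + 1 × 2164.35/3 ≈ 1033; y = 0.00 + 2 × 921.00/3 ≈ 614.

(1033, 614)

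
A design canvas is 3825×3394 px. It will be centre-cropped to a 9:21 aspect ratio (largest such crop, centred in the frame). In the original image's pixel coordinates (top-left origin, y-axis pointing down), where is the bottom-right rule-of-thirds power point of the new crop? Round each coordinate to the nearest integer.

3825/3394 > 9/21, so the 9:21 crop keeps the full height 3394 and trims width to 3394 × 9/21 = 1454.57 px.
Left offset = (3825 − 1454.57)/2 = 1185.21 px; top offset = 0.
Bottom-right is two-thirds across and two-thirds down within the crop:
x = 1185.21 + 2 × 1454.57/3 ≈ 2155; y = 0.00 + 2 × 3394.00/3 ≈ 2263.

(2155, 2263)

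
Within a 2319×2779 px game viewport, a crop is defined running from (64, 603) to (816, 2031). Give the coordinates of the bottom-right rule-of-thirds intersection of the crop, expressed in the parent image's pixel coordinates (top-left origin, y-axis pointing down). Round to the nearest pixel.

(565, 1555)

Crop width = 816 − 64 = 752 px; one third is 250.67 px.
Crop height = 2031 − 603 = 1428 px; one third is 476.00 px.
The bottom-right point is two-thirds across and two-thirds down within the crop:
x = 64 + 2 × 250.67 ≈ 565; y = 603 + 2 × 476.00 ≈ 1555.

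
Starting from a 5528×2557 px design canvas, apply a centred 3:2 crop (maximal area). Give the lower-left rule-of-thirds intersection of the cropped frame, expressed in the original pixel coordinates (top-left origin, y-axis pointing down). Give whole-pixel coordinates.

(2125, 1705)

5528/2557 > 3/2, so the 3:2 crop keeps the full height 2557 and trims width to 2557 × 3/2 = 3835.50 px.
Left offset = (5528 − 3835.50)/2 = 846.25 px; top offset = 0.
Lower-left is one-third across and two-thirds down within the crop:
x = 846.25 + 1 × 3835.50/3 ≈ 2125; y = 0.00 + 2 × 2557.00/3 ≈ 1705.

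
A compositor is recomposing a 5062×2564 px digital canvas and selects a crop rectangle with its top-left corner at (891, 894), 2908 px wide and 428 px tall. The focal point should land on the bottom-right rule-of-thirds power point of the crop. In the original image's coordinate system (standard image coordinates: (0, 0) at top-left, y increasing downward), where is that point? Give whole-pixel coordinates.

x = 2830 px, y = 1179 px

One third of the crop width 2908 is 969.33 px.
One third of the crop height 428 is 142.67 px.
The bottom-right point is two-thirds across and two-thirds down within the crop:
x = 891 + 2 × 969.33 ≈ 2830; y = 894 + 2 × 142.67 ≈ 1179.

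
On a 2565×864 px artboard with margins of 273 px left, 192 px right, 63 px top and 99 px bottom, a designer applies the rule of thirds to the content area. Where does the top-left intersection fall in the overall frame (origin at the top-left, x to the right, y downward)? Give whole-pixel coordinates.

Content width = 2565 − 273 − 192 = 2100 px; content height = 864 − 63 − 99 = 702 px.
Top-left is one-third across and one-third down within the content area.
x = 273 + 1 × 2100/3 = 273 + 700.00 ≈ 973
y = 63 + 1 × 702/3 = 63 + 234.00 ≈ 297

(973, 297)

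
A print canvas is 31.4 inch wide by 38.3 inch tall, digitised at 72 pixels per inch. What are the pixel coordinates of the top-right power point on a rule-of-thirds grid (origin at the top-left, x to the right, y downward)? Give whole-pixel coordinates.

In pixels the canvas is 31.4 × 72 = 2260.8 wide and 38.3 × 72 = 2757.6 tall.
The top-right point is two-thirds across and one-third down:
x = 2 × 2260.8/3 ≈ 1507; y = 1 × 2757.6/3 ≈ 919.

(1507, 919)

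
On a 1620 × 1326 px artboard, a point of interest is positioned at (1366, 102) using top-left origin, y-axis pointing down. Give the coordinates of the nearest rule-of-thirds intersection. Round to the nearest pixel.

x = 1080 px, y = 442 px

Third lines: x ∈ {540, 1080}, y ∈ {442, 884}.
1366 is closer to x = 1080; 102 is closer to y = 442.
So the nearest intersection is the upper-right power point.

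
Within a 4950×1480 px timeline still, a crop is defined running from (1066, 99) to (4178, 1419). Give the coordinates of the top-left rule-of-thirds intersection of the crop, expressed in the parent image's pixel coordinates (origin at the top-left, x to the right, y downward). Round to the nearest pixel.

(2103, 539)

Crop width = 4178 − 1066 = 3112 px; one third is 1037.33 px.
Crop height = 1419 − 99 = 1320 px; one third is 440.00 px.
The top-left point is one-third across and one-third down within the crop:
x = 1066 + 1 × 1037.33 ≈ 2103; y = 99 + 1 × 440.00 ≈ 539.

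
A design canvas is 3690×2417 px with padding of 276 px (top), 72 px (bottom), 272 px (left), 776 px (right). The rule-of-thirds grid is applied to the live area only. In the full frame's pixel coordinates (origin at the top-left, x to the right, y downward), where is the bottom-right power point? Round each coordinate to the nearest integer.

Content width = 3690 − 272 − 776 = 2642 px; content height = 2417 − 276 − 72 = 2069 px.
Bottom-right is two-thirds across and two-thirds down within the live area.
x = 272 + 2 × 2642/3 = 272 + 1761.33 ≈ 2033
y = 276 + 2 × 2069/3 = 276 + 1379.33 ≈ 1655

(2033, 1655)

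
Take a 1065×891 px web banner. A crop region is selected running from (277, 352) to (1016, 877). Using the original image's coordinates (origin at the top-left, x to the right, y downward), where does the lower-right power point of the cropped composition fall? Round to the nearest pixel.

Crop width = 1016 − 277 = 739 px; one third is 246.33 px.
Crop height = 877 − 352 = 525 px; one third is 175.00 px.
The lower-right point is two-thirds across and two-thirds down within the crop:
x = 277 + 2 × 246.33 ≈ 770; y = 352 + 2 × 175.00 ≈ 702.

(770, 702)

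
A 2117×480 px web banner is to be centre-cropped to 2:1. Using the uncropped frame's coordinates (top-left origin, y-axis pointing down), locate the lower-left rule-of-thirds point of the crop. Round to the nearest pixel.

2117/480 > 2/1, so the 2:1 crop keeps the full height 480 and trims width to 480 × 2/1 = 960.00 px.
Left offset = (2117 − 960.00)/2 = 578.50 px; top offset = 0.
Lower-left is one-third across and two-thirds down within the crop:
x = 578.50 + 1 × 960.00/3 ≈ 899; y = 0.00 + 2 × 480.00/3 ≈ 320.

(899, 320)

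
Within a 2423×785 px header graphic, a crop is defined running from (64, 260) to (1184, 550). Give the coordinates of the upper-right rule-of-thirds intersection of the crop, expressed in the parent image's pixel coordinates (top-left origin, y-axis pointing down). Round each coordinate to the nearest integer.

(811, 357)

Crop width = 1184 − 64 = 1120 px; one third is 373.33 px.
Crop height = 550 − 260 = 290 px; one third is 96.67 px.
The upper-right point is two-thirds across and one-third down within the crop:
x = 64 + 2 × 373.33 ≈ 811; y = 260 + 1 × 96.67 ≈ 357.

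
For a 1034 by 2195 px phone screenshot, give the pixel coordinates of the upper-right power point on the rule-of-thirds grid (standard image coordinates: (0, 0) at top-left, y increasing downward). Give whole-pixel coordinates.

The upper-right point sits two-thirds of the way across and one-third of the way down.
x = 2 × 1034/3 ≈ 689; y = 1 × 2195/3 ≈ 732.

x = 689 px, y = 732 px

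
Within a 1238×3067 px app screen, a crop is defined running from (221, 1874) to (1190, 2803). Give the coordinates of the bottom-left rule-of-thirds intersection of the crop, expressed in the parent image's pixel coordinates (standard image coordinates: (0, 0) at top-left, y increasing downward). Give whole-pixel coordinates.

Crop width = 1190 − 221 = 969 px; one third is 323.00 px.
Crop height = 2803 − 1874 = 929 px; one third is 309.67 px.
The bottom-left point is one-third across and two-thirds down within the crop:
x = 221 + 1 × 323.00 ≈ 544; y = 1874 + 2 × 309.67 ≈ 2493.

(544, 2493)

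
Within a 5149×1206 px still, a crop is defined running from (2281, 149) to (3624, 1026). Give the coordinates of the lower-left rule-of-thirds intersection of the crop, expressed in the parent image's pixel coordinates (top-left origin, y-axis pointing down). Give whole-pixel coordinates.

Crop width = 3624 − 2281 = 1343 px; one third is 447.67 px.
Crop height = 1026 − 149 = 877 px; one third is 292.33 px.
The lower-left point is one-third across and two-thirds down within the crop:
x = 2281 + 1 × 447.67 ≈ 2729; y = 149 + 2 × 292.33 ≈ 734.

x = 2729 px, y = 734 px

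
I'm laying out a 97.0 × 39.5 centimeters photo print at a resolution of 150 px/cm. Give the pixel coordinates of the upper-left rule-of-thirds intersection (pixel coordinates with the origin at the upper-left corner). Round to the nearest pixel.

In pixels the canvas is 97.0 × 150 = 14550 wide and 39.5 × 150 = 5925 tall.
The upper-left point is one-third across and one-third down:
x = 1 × 14550/3 ≈ 4850; y = 1 × 5925/3 ≈ 1975.

x = 4850 px, y = 1975 px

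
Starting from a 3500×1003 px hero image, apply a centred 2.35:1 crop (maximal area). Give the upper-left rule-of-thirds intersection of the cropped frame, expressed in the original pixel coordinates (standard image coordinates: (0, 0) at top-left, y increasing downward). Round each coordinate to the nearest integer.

x = 1357 px, y = 334 px

3500/1003 > 2.35/1, so the 2.35:1 crop keeps the full height 1003 and trims width to 1003 × 2.35/1 = 2357.05 px.
Left offset = (3500 − 2357.05)/2 = 571.47 px; top offset = 0.
Upper-left is one-third across and one-third down within the crop:
x = 571.47 + 1 × 2357.05/3 ≈ 1357; y = 0.00 + 1 × 1003.00/3 ≈ 334.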